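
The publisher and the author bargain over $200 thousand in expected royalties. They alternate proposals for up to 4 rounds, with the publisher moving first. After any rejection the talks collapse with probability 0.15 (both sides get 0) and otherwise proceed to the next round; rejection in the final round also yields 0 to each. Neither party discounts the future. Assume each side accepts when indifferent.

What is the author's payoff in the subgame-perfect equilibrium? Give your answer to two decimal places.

148.33

By backward induction:
Round 4 (the author proposes): the publisher will accept anything ≥ 0, so the author offers 0 and keeps 200.
Round 3 (the publisher proposes): rejecting gives the author an expected 0.85 × 200 = 170. The publisher offers 170 and keeps 200 − 170 = 30.
Round 2 (the author proposes): rejecting gives the publisher an expected 0.85 × 30 = 25.5. The author offers 25.5 and keeps 200 − 25.5 = 174.5.
Round 1 (the publisher proposes): rejecting gives the author an expected 0.85 × 174.5 = 148.325, so the publisher offers 148.325, keeping 51.675.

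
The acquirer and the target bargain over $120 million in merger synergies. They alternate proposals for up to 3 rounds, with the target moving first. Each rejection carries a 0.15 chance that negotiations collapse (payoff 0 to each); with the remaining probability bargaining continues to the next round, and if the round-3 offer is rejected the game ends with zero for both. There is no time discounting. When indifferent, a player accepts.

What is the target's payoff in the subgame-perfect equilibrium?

104.7

Round 3 (the target proposes): the acquirer will accept anything ≥ 0, so the target offers 0 and keeps 120.
Round 2 (the acquirer proposes): rejecting gives the target an expected 0.85 × 120 = 102; the acquirer offers that and keeps 18.
Round 1 (the target proposes): rejecting gives the acquirer an expected 0.85 × 18 = 15.3; the target offers that and keeps 104.7.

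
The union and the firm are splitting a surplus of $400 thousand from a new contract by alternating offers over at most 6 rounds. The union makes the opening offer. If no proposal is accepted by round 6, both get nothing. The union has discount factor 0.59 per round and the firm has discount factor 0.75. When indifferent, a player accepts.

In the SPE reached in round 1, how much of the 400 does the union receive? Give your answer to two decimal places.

Work backward from the last round.
Round 6 (the firm proposes): rejection yields 0 for the union; the firm offers 0 and keeps 400.
Round 5 (the union proposes): the firm can get 400 next round, worth 0.75 × 400 = 300 now, so the union offers 300, keeping 100.
Round 4 (the firm proposes): the union can get 100 next round, worth 0.59 × 100 = 59 now, so the firm offers 59, keeping 341.
Round 3 (the union proposes): the firm can get 341 next round, worth 0.75 × 341 = 255.75 now. The union offers 255.75 and keeps 400 − 255.75 = 144.25.
Round 2 (the firm proposes): the union can get 144.25 next round, worth 0.59 × 144.25 = 85.1075 now. The firm offers 85.1075 and keeps 400 − 85.1075 = 314.8925.
Round 1 (the union proposes): the firm can get 314.8925 next round, worth 0.75 × 314.8925 = 236.169375 now, so the union offers 236.169375, keeping 163.830625.

163.83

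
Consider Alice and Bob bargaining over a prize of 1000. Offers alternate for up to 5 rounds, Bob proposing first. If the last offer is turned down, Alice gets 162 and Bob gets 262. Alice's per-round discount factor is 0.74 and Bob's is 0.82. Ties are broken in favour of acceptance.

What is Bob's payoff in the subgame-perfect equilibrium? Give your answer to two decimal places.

Round 5 (Bob proposes): Alice gets 162 if talks fail, so Bob offers 162 and keeps 838.
Round 4 (Alice proposes): Bob can get 838 next round, worth 0.82 × 838 = 687.16 now. Alice offers 687.16 and keeps 1000 − 687.16 = 312.84.
Round 3 (Bob proposes): Alice can get 312.84 next round, worth 0.74 × 312.84 = 231.5016 now; Bob offers that and keeps 768.4984.
Round 2 (Alice proposes): Bob can get 768.4984 next round, worth 0.82 × 768.4984 = 630.168688 now, so Alice offers 630.168688, keeping 369.831312.
Round 1 (Bob proposes): Alice can get 369.831312 next round, worth 0.74 × 369.831312 = 273.67517088 now; Bob offers that and keeps 726.32482912.

726.32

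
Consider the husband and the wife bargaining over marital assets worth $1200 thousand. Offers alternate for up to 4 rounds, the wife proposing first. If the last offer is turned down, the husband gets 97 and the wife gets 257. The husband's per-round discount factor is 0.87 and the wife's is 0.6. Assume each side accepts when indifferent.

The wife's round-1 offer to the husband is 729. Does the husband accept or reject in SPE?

Round 4 (the husband proposes): the wife gets 257 if talks fail, so the husband offers 257 and keeps 943.
Round 3 (the wife proposes): the husband can get 943 next round, worth 0.87 × 943 = 820.41 now. The wife offers 820.41 and keeps 1200 − 820.41 = 379.59.
Round 2 (the husband proposes): the wife can get 379.59 next round, worth 0.6 × 379.59 = 227.754 now. The husband offers 227.754 and keeps 1200 − 227.754 = 972.246.
So by rejecting in round 1, the husband gets 972.246 next round, worth 0.87 × 972.246 = 845.85402 now.
Offer 729 < 845.85402, so the husband rejects.

Reject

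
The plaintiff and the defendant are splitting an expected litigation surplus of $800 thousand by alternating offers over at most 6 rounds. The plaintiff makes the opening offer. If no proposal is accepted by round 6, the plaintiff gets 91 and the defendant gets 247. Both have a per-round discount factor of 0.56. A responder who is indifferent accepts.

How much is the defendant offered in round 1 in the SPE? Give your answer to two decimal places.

Round 6 (the defendant proposes): the plaintiff gets 91 if talks fail, so the defendant offers 91 and keeps 709.
Round 5 (the plaintiff proposes): the defendant can get 709 next round, worth 0.56 × 709 = 397.04 now, so the plaintiff offers 397.04, keeping 402.96.
Round 4 (the defendant proposes): the plaintiff can get 402.96 next round, worth 0.56 × 402.96 = 225.6576 now, so the defendant offers 225.6576, keeping 574.3424.
Round 3 (the plaintiff proposes): the defendant can get 574.3424 next round, worth 0.56 × 574.3424 = 321.631744 now; the plaintiff offers that and keeps 478.368256.
Round 2 (the defendant proposes): the plaintiff can get 478.368256 next round, worth 0.56 × 478.368256 = 267.88622336 now. The defendant offers 267.88622336 and keeps 800 − 267.88622336 = 532.11377664.
Round 1 (the plaintiff proposes): the defendant can get 532.11377664 next round, worth 0.56 × 532.11377664 = 297.9837149184 now; the plaintiff offers that and keeps 502.0162850816.

297.98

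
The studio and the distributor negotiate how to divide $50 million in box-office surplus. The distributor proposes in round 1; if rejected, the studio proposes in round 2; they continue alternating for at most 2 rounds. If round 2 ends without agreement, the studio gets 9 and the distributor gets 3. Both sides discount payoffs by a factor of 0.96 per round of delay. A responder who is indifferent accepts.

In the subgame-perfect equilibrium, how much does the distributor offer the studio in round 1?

Round 2 (the studio proposes): the distributor gets 3 if talks fail, so the studio offers 3 and keeps 47.
Round 1 (the distributor proposes): the studio can get 47 next round, worth 0.96 × 47 = 45.12 now. The distributor offers 45.12 and keeps 50 − 45.12 = 4.88.

45.12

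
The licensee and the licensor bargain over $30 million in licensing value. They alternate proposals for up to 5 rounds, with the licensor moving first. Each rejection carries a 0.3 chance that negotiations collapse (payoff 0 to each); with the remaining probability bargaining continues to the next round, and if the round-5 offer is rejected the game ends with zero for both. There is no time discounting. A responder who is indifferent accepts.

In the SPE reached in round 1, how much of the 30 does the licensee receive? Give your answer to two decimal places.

9.39

Round 5 (the licensor proposes): the licensee will accept anything ≥ 0, so the licensor offers 0 and keeps 30.
Round 4 (the licensee proposes): rejecting gives the licensor an expected 0.7 × 30 = 21. The licensee offers 21 and keeps 30 − 21 = 9.
Round 3 (the licensor proposes): rejecting gives the licensee an expected 0.7 × 9 = 6.3, so the licensor offers 6.3, keeping 23.7.
Round 2 (the licensee proposes): rejecting gives the licensor an expected 0.7 × 23.7 = 16.59. The licensee offers 16.59 and keeps 30 − 16.59 = 13.41.
Round 1 (the licensor proposes): rejecting gives the licensee an expected 0.7 × 13.41 = 9.387; the licensor offers that and keeps 20.613.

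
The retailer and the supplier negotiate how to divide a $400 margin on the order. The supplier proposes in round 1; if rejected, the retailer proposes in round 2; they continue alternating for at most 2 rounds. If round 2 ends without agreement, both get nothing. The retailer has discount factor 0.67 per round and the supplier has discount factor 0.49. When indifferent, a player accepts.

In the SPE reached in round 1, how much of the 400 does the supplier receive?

132

By backward induction:
Round 2 (the retailer proposes): the supplier will accept anything ≥ 0, so the retailer offers 0 and keeps 400.
Round 1 (the supplier proposes): the retailer can get 400 next round, worth 0.67 × 400 = 268 now, so the supplier offers 268, keeping 132.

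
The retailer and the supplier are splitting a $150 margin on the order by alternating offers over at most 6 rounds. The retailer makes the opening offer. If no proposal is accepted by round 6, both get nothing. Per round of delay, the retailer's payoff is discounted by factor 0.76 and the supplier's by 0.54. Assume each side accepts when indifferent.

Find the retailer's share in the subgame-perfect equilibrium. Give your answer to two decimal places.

Round 6 (the supplier proposes): the retailer will accept anything ≥ 0, so the supplier offers 0 and keeps 150.
Round 5 (the retailer proposes): the supplier can get 150 next round, worth 0.54 × 150 = 81 now. The retailer offers 81 and keeps 150 − 81 = 69.
Round 4 (the supplier proposes): the retailer can get 69 next round, worth 0.76 × 69 = 52.44 now; the supplier offers that and keeps 97.56.
Round 3 (the retailer proposes): the supplier can get 97.56 next round, worth 0.54 × 97.56 = 52.6824 now; the retailer offers that and keeps 97.3176.
Round 2 (the supplier proposes): the retailer can get 97.3176 next round, worth 0.76 × 97.3176 = 73.961376 now; the supplier offers that and keeps 76.038624.
Round 1 (the retailer proposes): the supplier can get 76.038624 next round, worth 0.54 × 76.038624 = 41.06085696 now. The retailer offers 41.06085696 and keeps 150 − 41.06085696 = 108.93914304.

108.94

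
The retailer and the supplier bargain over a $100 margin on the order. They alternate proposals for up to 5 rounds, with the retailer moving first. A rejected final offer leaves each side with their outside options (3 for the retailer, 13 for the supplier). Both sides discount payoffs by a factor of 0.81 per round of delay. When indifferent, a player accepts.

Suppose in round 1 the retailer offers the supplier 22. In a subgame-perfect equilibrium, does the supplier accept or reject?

Reject

Round 5 (the retailer proposes): the supplier gets 13 if talks fail, so the retailer offers 13 and keeps 87.
Round 4 (the supplier proposes): the retailer can get 87 next round, worth 0.81 × 87 = 70.47 now. The supplier offers 70.47 and keeps 100 − 70.47 = 29.53.
Round 3 (the retailer proposes): the supplier can get 29.53 next round, worth 0.81 × 29.53 = 23.9193 now, so the retailer offers 23.9193, keeping 76.0807.
Round 2 (the supplier proposes): the retailer can get 76.0807 next round, worth 0.81 × 76.0807 = 61.625367 now; the supplier offers that and keeps 38.374633.
So by rejecting in round 1, the supplier gets 38.374633 next round, worth 0.81 × 38.374633 = 31.08345273 now.
Offer 22 < 31.08345273, so the supplier rejects.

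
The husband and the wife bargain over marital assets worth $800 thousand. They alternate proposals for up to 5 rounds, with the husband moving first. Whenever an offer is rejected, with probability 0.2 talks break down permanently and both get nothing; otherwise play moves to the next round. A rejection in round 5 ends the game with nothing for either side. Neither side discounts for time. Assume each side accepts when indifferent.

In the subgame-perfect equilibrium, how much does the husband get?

By backward induction:
Round 5 (the husband proposes): rejection yields 0 for the wife; the husband offers 0 and keeps 800.
Round 4 (the wife proposes): rejecting gives the husband an expected 0.8 × 800 = 640. The wife offers 640 and keeps 800 − 640 = 160.
Round 3 (the husband proposes): rejecting gives the wife an expected 0.8 × 160 = 128. The husband offers 128 and keeps 800 − 128 = 672.
Round 2 (the wife proposes): rejecting gives the husband an expected 0.8 × 672 = 537.6. The wife offers 537.6 and keeps 800 − 537.6 = 262.4.
Round 1 (the husband proposes): rejecting gives the wife an expected 0.8 × 262.4 = 209.92, so the husband offers 209.92, keeping 590.08.

590.08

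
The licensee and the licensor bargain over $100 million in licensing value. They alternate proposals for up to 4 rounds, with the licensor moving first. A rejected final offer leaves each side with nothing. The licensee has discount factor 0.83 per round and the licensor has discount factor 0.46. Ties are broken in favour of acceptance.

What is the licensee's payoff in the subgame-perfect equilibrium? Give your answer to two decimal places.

Round 4 (the licensee proposes): rejection yields 0 for the licensor; the licensee offers 0 and keeps 100.
Round 3 (the licensor proposes): the licensee can get 100 next round, worth 0.83 × 100 = 83 now. The licensor offers 83 and keeps 100 − 83 = 17.
Round 2 (the licensee proposes): the licensor can get 17 next round, worth 0.46 × 17 = 7.82 now. The licensee offers 7.82 and keeps 100 − 7.82 = 92.18.
Round 1 (the licensor proposes): the licensee can get 92.18 next round, worth 0.83 × 92.18 = 76.5094 now. The licensor offers 76.5094 and keeps 100 − 76.5094 = 23.4906.

76.51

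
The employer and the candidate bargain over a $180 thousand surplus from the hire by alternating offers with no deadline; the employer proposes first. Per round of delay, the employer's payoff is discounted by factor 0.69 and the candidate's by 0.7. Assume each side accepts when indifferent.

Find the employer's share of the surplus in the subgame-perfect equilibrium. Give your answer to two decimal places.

In a stationary SPE each proposer offers the other exactly their discounted continuation value.
If the employer keeps x when proposing and the candidate keeps y when proposing, then x = 180 − 0.7y and y = 180 − 0.69x.
Solving: x = 180(1 − 0.7) / (1 − 0.69·0.7) = 54 / 0.517 ≈ 104.4487.
The candidate gets 180 − 104.4487 ≈ 75.5513.

104.45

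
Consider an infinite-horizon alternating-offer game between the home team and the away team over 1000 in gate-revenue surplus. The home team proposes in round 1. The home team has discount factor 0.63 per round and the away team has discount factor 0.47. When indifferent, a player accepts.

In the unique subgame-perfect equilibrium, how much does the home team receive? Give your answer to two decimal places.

Let x be the home team's share when the home team proposes and y be the away team's share when the away team proposes.
The away team accepts iff offered ≥ 0.47·y, so x = 1000 − 0.47y. Symmetrically y = 1000 − 0.63x.
Substituting: x = 1000 − 0.47(1000 − 0.63x), giving x(1 − 0.63·0.47) = 1000(1 − 0.47).
So x = 1000 × 0.53 / 0.7039 ≈ 752.9479, and the away team receives 1000 − x ≈ 247.0521.

752.95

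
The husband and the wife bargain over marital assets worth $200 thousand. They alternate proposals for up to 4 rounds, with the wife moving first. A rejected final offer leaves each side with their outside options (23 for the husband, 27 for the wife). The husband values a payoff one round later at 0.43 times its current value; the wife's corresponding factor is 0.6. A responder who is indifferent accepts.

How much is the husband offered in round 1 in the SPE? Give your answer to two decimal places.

53.59

Round 4 (the husband proposes): the wife gets 27 if talks fail, so the husband offers 27 and keeps 173.
Round 3 (the wife proposes): the husband can get 173 next round, worth 0.43 × 173 = 74.39 now, so the wife offers 74.39, keeping 125.61.
Round 2 (the husband proposes): the wife can get 125.61 next round, worth 0.6 × 125.61 = 75.366 now. The husband offers 75.366 and keeps 200 − 75.366 = 124.634.
Round 1 (the wife proposes): the husband can get 124.634 next round, worth 0.43 × 124.634 = 53.59262 now, so the wife offers 53.59262, keeping 146.40738.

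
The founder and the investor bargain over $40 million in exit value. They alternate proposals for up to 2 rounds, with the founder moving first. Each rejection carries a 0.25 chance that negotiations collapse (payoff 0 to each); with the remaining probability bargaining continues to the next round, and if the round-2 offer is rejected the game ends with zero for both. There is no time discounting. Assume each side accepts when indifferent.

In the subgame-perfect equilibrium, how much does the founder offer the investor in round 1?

30

By backward induction:
Round 2 (the investor proposes): the founder will accept anything ≥ 0, so the investor offers 0 and keeps 40.
Round 1 (the founder proposes): rejecting gives the investor an expected 0.75 × 40 = 30. The founder offers 30 and keeps 40 − 30 = 10.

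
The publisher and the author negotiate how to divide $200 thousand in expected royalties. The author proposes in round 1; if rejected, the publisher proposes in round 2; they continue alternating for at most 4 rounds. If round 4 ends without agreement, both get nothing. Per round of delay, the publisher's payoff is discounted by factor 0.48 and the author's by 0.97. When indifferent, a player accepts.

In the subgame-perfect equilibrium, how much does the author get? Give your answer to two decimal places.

Round 4 (the publisher proposes): the author will accept anything ≥ 0, so the publisher offers 0 and keeps 200.
Round 3 (the author proposes): the publisher can get 200 next round, worth 0.48 × 200 = 96 now, so the author offers 96, keeping 104.
Round 2 (the publisher proposes): the author can get 104 next round, worth 0.97 × 104 = 100.88 now. The publisher offers 100.88 and keeps 200 − 100.88 = 99.12.
Round 1 (the author proposes): the publisher can get 99.12 next round, worth 0.48 × 99.12 = 47.5776 now, so the author offers 47.5776, keeping 152.4224.

152.42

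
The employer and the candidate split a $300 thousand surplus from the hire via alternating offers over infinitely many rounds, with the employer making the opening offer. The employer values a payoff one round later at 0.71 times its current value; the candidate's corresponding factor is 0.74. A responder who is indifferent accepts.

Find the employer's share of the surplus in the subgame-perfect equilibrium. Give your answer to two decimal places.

164.35

When the employer proposes, the candidate accepts any offer worth at least 0.74 times what the candidate would get by proposing next round; and vice versa.
This gives x = 300 − 0.74y and y = 300 − 0.71x, where x and y are each side's share when it proposes.
Hence (1 − 0.74·0.71)x = 300(1 − 0.74), i.e. 0.4746·x = 78.
x ≈ 164.3489; the candidate's share is 300 − x ≈ 135.6511.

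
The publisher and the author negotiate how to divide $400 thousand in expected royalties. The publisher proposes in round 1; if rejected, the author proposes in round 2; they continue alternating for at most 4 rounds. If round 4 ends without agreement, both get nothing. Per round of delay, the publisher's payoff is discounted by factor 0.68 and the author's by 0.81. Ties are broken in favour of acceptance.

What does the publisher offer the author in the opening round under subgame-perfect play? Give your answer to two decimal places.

282.14

Work backward from the last round.
Round 4 (the author proposes): the publisher will accept anything ≥ 0, so the author offers 0 and keeps 400.
Round 3 (the publisher proposes): the author can get 400 next round, worth 0.81 × 400 = 324 now. The publisher offers 324 and keeps 400 − 324 = 76.
Round 2 (the author proposes): the publisher can get 76 next round, worth 0.68 × 76 = 51.68 now; the author offers that and keeps 348.32.
Round 1 (the publisher proposes): the author can get 348.32 next round, worth 0.81 × 348.32 = 282.1392 now, so the publisher offers 282.1392, keeping 117.8608.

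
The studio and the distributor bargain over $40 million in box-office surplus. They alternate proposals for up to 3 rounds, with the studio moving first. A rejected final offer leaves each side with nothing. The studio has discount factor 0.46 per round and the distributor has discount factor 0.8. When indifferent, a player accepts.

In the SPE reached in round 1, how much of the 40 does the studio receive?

22.72

Work backward from the last round.
Round 3 (the studio proposes): rejection yields 0 for the distributor; the studio offers 0 and keeps 40.
Round 2 (the distributor proposes): the studio can get 40 next round, worth 0.46 × 40 = 18.4 now, so the distributor offers 18.4, keeping 21.6.
Round 1 (the studio proposes): the distributor can get 21.6 next round, worth 0.8 × 21.6 = 17.28 now, so the studio offers 17.28, keeping 22.72.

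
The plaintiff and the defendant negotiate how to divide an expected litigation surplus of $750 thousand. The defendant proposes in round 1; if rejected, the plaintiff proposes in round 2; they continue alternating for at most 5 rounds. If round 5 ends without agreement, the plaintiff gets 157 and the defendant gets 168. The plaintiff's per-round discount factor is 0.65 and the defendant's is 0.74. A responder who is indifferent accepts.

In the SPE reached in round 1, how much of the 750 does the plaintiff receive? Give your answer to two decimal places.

Work backward from the last round.
Round 5 (the defendant proposes): the plaintiff gets 157 if talks fail, so the defendant offers 157 and keeps 593.
Round 4 (the plaintiff proposes): the defendant can get 593 next round, worth 0.74 × 593 = 438.82 now, so the plaintiff offers 438.82, keeping 311.18.
Round 3 (the defendant proposes): the plaintiff can get 311.18 next round, worth 0.65 × 311.18 = 202.267 now; the defendant offers that and keeps 547.733.
Round 2 (the plaintiff proposes): the defendant can get 547.733 next round, worth 0.74 × 547.733 = 405.32242 now; the plaintiff offers that and keeps 344.67758.
Round 1 (the defendant proposes): the plaintiff can get 344.67758 next round, worth 0.65 × 344.67758 = 224.040427 now, so the defendant offers 224.040427, keeping 525.959573.

224.04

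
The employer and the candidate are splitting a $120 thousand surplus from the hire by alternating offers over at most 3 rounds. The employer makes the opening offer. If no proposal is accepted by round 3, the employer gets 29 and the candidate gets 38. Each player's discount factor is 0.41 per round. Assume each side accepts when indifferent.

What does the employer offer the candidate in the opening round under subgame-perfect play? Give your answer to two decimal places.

Round 3 (the employer proposes): the candidate gets 38 if talks fail, so the employer offers 38 and keeps 82.
Round 2 (the candidate proposes): the employer can get 82 next round, worth 0.41 × 82 = 33.62 now, so the candidate offers 33.62, keeping 86.38.
Round 1 (the employer proposes): the candidate can get 86.38 next round, worth 0.41 × 86.38 = 35.4158 now, so the employer offers 35.4158, keeping 84.5842.

35.42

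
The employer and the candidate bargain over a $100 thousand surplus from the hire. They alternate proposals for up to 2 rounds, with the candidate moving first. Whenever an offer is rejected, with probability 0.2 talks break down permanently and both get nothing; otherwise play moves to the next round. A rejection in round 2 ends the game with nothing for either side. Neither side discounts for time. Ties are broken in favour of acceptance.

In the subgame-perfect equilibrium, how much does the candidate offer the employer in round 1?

80

Round 2 (the employer proposes): rejection yields 0 for the candidate; the employer offers 0 and keeps 100.
Round 1 (the candidate proposes): rejecting gives the employer an expected 0.8 × 100 = 80. The candidate offers 80 and keeps 100 − 80 = 20.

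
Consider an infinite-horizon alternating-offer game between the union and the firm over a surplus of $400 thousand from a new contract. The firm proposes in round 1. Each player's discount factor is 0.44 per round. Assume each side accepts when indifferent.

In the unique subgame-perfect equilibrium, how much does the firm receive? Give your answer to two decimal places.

When the firm proposes, the union accepts any offer worth at least 0.44 times what the union would get by proposing next round; and vice versa.
This gives x = 400 − 0.44y and y = 400 − 0.44x, where x and y are each side's share when it proposes.
Hence (1 − 0.44·0.44)x = 400(1 − 0.44), i.e. 0.8064·x = 224.
x ≈ 277.7778; the union's share is 400 − x ≈ 122.2222.

277.78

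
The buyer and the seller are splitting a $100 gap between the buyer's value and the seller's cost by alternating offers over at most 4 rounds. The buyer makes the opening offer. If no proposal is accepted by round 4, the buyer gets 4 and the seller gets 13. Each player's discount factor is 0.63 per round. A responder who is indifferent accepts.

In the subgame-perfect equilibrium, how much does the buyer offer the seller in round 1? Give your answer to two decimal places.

Round 4 (the seller proposes): the buyer gets 4 if talks fail, so the seller offers 4 and keeps 96.
Round 3 (the buyer proposes): the seller can get 96 next round, worth 0.63 × 96 = 60.48 now. The buyer offers 60.48 and keeps 100 − 60.48 = 39.52.
Round 2 (the seller proposes): the buyer can get 39.52 next round, worth 0.63 × 39.52 = 24.8976 now. The seller offers 24.8976 and keeps 100 − 24.8976 = 75.1024.
Round 1 (the buyer proposes): the seller can get 75.1024 next round, worth 0.63 × 75.1024 = 47.314512 now. The buyer offers 47.314512 and keeps 100 − 47.314512 = 52.685488.

47.31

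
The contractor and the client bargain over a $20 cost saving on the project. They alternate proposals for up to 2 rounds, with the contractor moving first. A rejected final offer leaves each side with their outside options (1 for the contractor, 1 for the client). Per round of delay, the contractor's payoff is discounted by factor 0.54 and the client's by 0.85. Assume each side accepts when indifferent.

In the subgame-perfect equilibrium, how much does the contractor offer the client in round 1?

16.15

Work backward from the last round.
Round 2 (the client proposes): the contractor gets 1 if talks fail, so the client offers 1 and keeps 19.
Round 1 (the contractor proposes): the client can get 19 next round, worth 0.85 × 19 = 16.15 now. The contractor offers 16.15 and keeps 20 − 16.15 = 3.85.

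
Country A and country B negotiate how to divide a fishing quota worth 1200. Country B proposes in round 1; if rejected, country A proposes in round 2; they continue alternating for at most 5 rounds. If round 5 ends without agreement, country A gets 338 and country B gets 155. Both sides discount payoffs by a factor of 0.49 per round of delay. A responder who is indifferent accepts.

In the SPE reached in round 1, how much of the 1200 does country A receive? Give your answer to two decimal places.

391.37

By backward induction:
Round 5 (country B proposes): country A gets 338 if talks fail, so country B offers 338 and keeps 862.
Round 4 (country A proposes): country B can get 862 next round, worth 0.49 × 862 = 422.38 now. Country A offers 422.38 and keeps 1200 − 422.38 = 777.62.
Round 3 (country B proposes): country A can get 777.62 next round, worth 0.49 × 777.62 = 381.0338 now, so country B offers 381.0338, keeping 818.9662.
Round 2 (country A proposes): country B can get 818.9662 next round, worth 0.49 × 818.9662 = 401.293438 now, so country A offers 401.293438, keeping 798.706562.
Round 1 (country B proposes): country A can get 798.706562 next round, worth 0.49 × 798.706562 = 391.36621538 now. Country B offers 391.36621538 and keeps 1200 − 391.36621538 = 808.63378462.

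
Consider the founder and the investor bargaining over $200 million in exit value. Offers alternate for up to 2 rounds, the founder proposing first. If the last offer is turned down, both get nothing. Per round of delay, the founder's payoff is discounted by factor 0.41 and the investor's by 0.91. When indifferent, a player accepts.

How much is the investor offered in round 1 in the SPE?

Work backward from the last round.
Round 2 (the investor proposes): the founder will accept anything ≥ 0, so the investor offers 0 and keeps 200.
Round 1 (the founder proposes): the investor can get 200 next round, worth 0.91 × 200 = 182 now, so the founder offers 182, keeping 18.

182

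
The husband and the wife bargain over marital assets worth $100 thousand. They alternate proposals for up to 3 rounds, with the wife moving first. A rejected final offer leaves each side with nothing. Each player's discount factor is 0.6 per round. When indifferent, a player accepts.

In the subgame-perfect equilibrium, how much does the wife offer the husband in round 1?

Round 3 (the wife proposes): the husband will accept anything ≥ 0, so the wife offers 0 and keeps 100.
Round 2 (the husband proposes): the wife can get 100 next round, worth 0.6 × 100 = 60 now; the husband offers that and keeps 40.
Round 1 (the wife proposes): the husband can get 40 next round, worth 0.6 × 40 = 24 now; the wife offers that and keeps 76.

24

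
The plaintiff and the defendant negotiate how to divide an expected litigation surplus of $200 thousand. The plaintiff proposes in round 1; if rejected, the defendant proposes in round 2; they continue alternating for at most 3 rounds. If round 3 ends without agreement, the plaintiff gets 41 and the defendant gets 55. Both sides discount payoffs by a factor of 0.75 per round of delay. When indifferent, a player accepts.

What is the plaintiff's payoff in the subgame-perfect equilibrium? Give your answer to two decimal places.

131.56

Round 3 (the plaintiff proposes): the defendant gets 55 if talks fail, so the plaintiff offers 55 and keeps 145.
Round 2 (the defendant proposes): the plaintiff can get 145 next round, worth 0.75 × 145 = 108.75 now; the defendant offers that and keeps 91.25.
Round 1 (the plaintiff proposes): the defendant can get 91.25 next round, worth 0.75 × 91.25 = 68.4375 now, so the plaintiff offers 68.4375, keeping 131.5625.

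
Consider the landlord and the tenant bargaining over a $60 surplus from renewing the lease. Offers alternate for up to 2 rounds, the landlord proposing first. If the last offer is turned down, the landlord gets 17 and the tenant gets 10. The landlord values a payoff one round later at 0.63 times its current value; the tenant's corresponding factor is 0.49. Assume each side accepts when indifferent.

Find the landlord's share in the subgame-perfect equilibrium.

38.93

Round 2 (the tenant proposes): the landlord gets 17 if talks fail, so the tenant offers 17 and keeps 43.
Round 1 (the landlord proposes): the tenant can get 43 next round, worth 0.49 × 43 = 21.07 now, so the landlord offers 21.07, keeping 38.93.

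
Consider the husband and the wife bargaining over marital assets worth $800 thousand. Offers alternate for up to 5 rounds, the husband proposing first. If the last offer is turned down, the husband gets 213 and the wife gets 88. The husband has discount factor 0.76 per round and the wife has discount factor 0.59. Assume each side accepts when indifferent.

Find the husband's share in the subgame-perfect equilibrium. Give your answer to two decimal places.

618.23

Round 5 (the husband proposes): the wife gets 88 if talks fail, so the husband offers 88 and keeps 712.
Round 4 (the wife proposes): the husband can get 712 next round, worth 0.76 × 712 = 541.12 now. The wife offers 541.12 and keeps 800 − 541.12 = 258.88.
Round 3 (the husband proposes): the wife can get 258.88 next round, worth 0.59 × 258.88 = 152.7392 now. The husband offers 152.7392 and keeps 800 − 152.7392 = 647.2608.
Round 2 (the wife proposes): the husband can get 647.2608 next round, worth 0.76 × 647.2608 = 491.918208 now. The wife offers 491.918208 and keeps 800 − 491.918208 = 308.081792.
Round 1 (the husband proposes): the wife can get 308.081792 next round, worth 0.59 × 308.081792 = 181.76825728 now. The husband offers 181.76825728 and keeps 800 − 181.76825728 = 618.23174272.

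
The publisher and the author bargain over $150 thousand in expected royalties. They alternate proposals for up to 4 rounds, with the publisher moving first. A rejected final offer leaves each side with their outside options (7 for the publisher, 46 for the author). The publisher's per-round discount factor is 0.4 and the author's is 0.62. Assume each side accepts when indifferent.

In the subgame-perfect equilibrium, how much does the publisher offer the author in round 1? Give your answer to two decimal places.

77.79

Round 4 (the author proposes): the publisher gets 7 if talks fail, so the author offers 7 and keeps 143.
Round 3 (the publisher proposes): the author can get 143 next round, worth 0.62 × 143 = 88.66 now; the publisher offers that and keeps 61.34.
Round 2 (the author proposes): the publisher can get 61.34 next round, worth 0.4 × 61.34 = 24.536 now, so the author offers 24.536, keeping 125.464.
Round 1 (the publisher proposes): the author can get 125.464 next round, worth 0.62 × 125.464 = 77.78768 now, so the publisher offers 77.78768, keeping 72.21232.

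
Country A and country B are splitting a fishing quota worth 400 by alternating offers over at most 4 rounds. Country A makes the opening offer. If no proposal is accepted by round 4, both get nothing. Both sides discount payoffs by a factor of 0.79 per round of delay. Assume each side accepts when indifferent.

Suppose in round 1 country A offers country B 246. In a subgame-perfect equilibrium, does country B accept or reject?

Reject

Round 4 (country B proposes): rejection yields 0 for country A; country B offers 0 and keeps 400.
Round 3 (country A proposes): country B can get 400 next round, worth 0.79 × 400 = 316 now. Country A offers 316 and keeps 400 − 316 = 84.
Round 2 (country B proposes): country A can get 84 next round, worth 0.79 × 84 = 66.36 now; country B offers that and keeps 333.64.
So by rejecting in round 1, country B gets 333.64 next round, worth 0.79 × 333.64 = 263.5756 now.
Offer 246 < 263.5756, so country B rejects.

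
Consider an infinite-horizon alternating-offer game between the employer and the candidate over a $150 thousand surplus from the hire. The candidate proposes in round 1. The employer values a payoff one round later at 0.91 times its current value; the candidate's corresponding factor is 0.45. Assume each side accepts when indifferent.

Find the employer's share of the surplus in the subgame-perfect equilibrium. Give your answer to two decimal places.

In a stationary SPE each proposer offers the other exactly their discounted continuation value.
If the candidate keeps x when proposing and the employer keeps y when proposing, then x = 150 − 0.91y and y = 150 − 0.45x.
Solving: x = 150(1 − 0.91) / (1 − 0.45·0.91) = 13.5 / 0.5905 ≈ 22.8620.
The employer gets 150 − 22.8620 ≈ 127.1380.

127.14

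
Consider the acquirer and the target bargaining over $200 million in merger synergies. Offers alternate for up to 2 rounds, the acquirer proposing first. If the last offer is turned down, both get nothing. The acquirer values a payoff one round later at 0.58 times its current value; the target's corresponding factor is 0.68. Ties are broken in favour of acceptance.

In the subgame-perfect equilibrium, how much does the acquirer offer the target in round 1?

136

Work backward from the last round.
Round 2 (the target proposes): the acquirer will accept anything ≥ 0, so the target offers 0 and keeps 200.
Round 1 (the acquirer proposes): the target can get 200 next round, worth 0.68 × 200 = 136 now; the acquirer offers that and keeps 64.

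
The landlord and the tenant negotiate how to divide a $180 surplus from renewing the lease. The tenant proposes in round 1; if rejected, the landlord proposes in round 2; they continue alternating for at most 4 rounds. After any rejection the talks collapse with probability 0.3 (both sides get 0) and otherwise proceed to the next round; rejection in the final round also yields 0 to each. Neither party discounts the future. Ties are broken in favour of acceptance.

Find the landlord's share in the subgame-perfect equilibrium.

99.54

Round 4 (the landlord proposes): the tenant will accept anything ≥ 0, so the landlord offers 0 and keeps 180.
Round 3 (the tenant proposes): rejecting gives the landlord an expected 0.7 × 180 = 126. The tenant offers 126 and keeps 180 − 126 = 54.
Round 2 (the landlord proposes): rejecting gives the tenant an expected 0.7 × 54 = 37.8. The landlord offers 37.8 and keeps 180 − 37.8 = 142.2.
Round 1 (the tenant proposes): rejecting gives the landlord an expected 0.7 × 142.2 = 99.54, so the tenant offers 99.54, keeping 80.46.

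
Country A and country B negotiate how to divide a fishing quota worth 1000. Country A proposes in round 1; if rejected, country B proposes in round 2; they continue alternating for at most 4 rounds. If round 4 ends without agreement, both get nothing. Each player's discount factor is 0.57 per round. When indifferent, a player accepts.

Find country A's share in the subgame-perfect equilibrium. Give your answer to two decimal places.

569.71

Work backward from the last round.
Round 4 (country B proposes): rejection yields 0 for country A; country B offers 0 and keeps 1000.
Round 3 (country A proposes): country B can get 1000 next round, worth 0.57 × 1000 = 570 now, so country A offers 570, keeping 430.
Round 2 (country B proposes): country A can get 430 next round, worth 0.57 × 430 = 245.1 now, so country B offers 245.1, keeping 754.9.
Round 1 (country A proposes): country B can get 754.9 next round, worth 0.57 × 754.9 = 430.293 now, so country A offers 430.293, keeping 569.707.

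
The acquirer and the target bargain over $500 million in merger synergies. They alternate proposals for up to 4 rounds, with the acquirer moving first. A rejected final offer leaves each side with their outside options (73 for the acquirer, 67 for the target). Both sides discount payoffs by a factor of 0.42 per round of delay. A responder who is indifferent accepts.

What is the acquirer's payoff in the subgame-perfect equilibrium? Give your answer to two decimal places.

Solve by backward induction from round 4.
Round 4 (the target proposes): the acquirer gets 73 if talks fail, so the target offers 73 and keeps 427.
Round 3 (the acquirer proposes): the target can get 427 next round, worth 0.42 × 427 = 179.34 now, so the acquirer offers 179.34, keeping 320.66.
Round 2 (the target proposes): the acquirer can get 320.66 next round, worth 0.42 × 320.66 = 134.6772 now; the target offers that and keeps 365.3228.
Round 1 (the acquirer proposes): the target can get 365.3228 next round, worth 0.42 × 365.3228 = 153.435576 now. The acquirer offers 153.435576 and keeps 500 − 153.435576 = 346.564424.

346.56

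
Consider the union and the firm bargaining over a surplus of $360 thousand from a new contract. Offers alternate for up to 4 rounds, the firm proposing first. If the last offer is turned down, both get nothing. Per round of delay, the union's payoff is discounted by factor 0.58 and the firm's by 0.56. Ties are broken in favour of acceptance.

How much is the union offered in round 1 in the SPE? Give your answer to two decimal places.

159.69

Round 4 (the union proposes): the firm will accept anything ≥ 0, so the union offers 0 and keeps 360.
Round 3 (the firm proposes): the union can get 360 next round, worth 0.58 × 360 = 208.8 now, so the firm offers 208.8, keeping 151.2.
Round 2 (the union proposes): the firm can get 151.2 next round, worth 0.56 × 151.2 = 84.672 now. The union offers 84.672 and keeps 360 − 84.672 = 275.328.
Round 1 (the firm proposes): the union can get 275.328 next round, worth 0.58 × 275.328 = 159.69024 now. The firm offers 159.69024 and keeps 360 − 159.69024 = 200.30976.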